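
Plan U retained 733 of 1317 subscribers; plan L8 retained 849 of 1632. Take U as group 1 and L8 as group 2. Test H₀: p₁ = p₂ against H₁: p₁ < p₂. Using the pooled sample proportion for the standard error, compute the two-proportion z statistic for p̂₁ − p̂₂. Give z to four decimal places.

z = 1.9678

p̂₁ = 733/1317 ≈ 0.556568, p̂₂ = 849/1632 ≈ 0.520221.
Pooled p̂ = (733+849)/(1317+1632) = 1582/2949 = 0.536453.
SE = √(p̂(1−p̂)(1/n₁+1/n₂)) = √(0.536453·0.463547·0.00137205) = √(0.000341188) = 0.018471.
z = (0.556568 − 0.520221)/0.018471 = 0.036347/0.018471 = 1.9678.
p-value = P(Z < 1.968) ≈ 0.9755.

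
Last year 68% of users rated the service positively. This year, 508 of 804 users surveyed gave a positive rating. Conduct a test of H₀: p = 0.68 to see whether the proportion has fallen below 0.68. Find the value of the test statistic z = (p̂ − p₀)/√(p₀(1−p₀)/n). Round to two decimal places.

z = -2.93

p̂ = 508/804 = 0.63184.
Standard error under H₀: √(0.68×0.32/804) = 0.01645.
z = (0.63184 − 0.68)/0.01645 = -0.04816/0.01645 = -2.93.
p-value = P(Z < -2.927) ≈ 0.0017.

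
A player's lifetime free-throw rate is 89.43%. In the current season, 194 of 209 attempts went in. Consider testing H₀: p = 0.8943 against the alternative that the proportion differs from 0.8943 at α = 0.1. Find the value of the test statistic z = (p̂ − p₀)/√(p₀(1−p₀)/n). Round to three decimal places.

z = 1.595

p̂ = 194/209 ≈ 0.92823.
SE = √(p₀(1−p₀)/n) = √(0.094528/209) = 0.02127.
z = (0.92823 − 0.8943)/0.02127 = 0.03393/0.02127 = 1.595.
p-value = 2·P(Z > 1.595) ≈ 0.1106. With α = 0.1, fail to reject H₀.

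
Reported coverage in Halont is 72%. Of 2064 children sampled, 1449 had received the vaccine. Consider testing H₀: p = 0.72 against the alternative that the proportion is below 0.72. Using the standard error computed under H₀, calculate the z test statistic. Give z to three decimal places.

p̂ = 1449/2064 = 0.702035.
Standard error under H₀: √(0.72×0.28/2064) = 0.009883.
z = (0.702035 − 0.72)/0.009883 = -0.017965/0.009883 = -1.818.
p-value = P(Z < -1.818) ≈ 0.0345.

z = -1.818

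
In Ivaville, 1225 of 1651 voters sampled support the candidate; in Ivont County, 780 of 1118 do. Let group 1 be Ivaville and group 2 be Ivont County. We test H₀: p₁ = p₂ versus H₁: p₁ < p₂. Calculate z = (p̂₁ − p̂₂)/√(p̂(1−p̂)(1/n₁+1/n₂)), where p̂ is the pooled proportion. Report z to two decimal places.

p̂₁ = 1225/1651 ≈ 0.7420, p̂₂ = 780/1118 ≈ 0.6977.
Pooled p̂ = (1225+780)/(1651+1118) = 2005/2769 = 0.7241.
SE = √(0.199785 × 0.00150015) = 0.0173.
z = (0.7420 − 0.6977)/0.0173 = 0.0443/0.0173 = 2.56.
p-value = P(Z < 2.559) ≈ 0.9948.

z = 2.56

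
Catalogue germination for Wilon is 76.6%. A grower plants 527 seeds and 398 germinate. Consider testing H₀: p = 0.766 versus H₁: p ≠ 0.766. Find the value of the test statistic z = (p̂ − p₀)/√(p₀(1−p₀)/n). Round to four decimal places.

p̂ = 398/527 ≈ 0.755218.
SE = √(p₀(1−p₀)/n) = √(0.17924/527) = 0.018442.
z = (0.755218 − 0.766)/0.018442 = -0.010782/0.018442 = -0.5846.
p-value = 2·P(Z > 0.585) ≈ 0.5588.

z = -0.5846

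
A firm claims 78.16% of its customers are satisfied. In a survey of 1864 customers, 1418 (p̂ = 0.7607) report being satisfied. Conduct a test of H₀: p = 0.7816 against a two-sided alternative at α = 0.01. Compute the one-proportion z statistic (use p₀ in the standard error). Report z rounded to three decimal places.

p̂ = 1418/1864 = 0.76073.
SE = √(p₀(1−p₀)/n) = √(0.1707/1864) = 0.00957.
z = (0.76073 − 0.7816)/0.00957 = -0.02087/0.00957 = -2.181.
p-value = 2·P(Z > 2.181) ≈ 0.0292. With α = 0.01, fail to reject H₀.

z = -2.181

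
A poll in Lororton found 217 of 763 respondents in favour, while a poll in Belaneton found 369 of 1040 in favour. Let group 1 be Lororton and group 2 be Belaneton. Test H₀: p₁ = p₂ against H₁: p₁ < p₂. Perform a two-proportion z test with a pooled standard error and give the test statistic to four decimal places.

p̂₁ = 217/763 = 0.2844037, p̂₂ = 369/1040 = 0.3548077.
Pooled p̂ = (217+369)/(763+1040) = 586/1803 = 0.3250139.
SE = √(p̂(1−p̂)(1/n₁+1/n₂)) = √(0.3250139·0.6749861·0.00227215) = √(0.000498465) = 0.0223263.
z = (0.2844037 − 0.3548077)/0.0223263 = -0.0704040/0.0223263 = -3.1534.

z = -3.1534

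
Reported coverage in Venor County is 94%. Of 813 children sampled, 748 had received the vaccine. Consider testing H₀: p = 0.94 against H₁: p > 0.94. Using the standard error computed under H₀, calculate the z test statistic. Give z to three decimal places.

z = -2.395

p̂ = 748/813 ≈ 0.92005.
Standard error under H₀: √(0.94×0.06/813) = 0.00833.
z = (0.92005 − 0.94)/0.00833 = -0.01995/0.00833 = -2.395.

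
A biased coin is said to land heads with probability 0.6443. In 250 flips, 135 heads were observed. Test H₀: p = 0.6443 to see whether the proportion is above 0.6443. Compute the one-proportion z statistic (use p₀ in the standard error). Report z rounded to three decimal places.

z = -3.445

p̂ = 135/250 = 0.54000.
Under H₀, SE = √(0.6443·0.3557/250) = √(0.00091671) = 0.03028.
z = (0.54000 − 0.6443)/0.03028 = -0.10430/0.03028 = -3.445.
p-value = P(Z > -3.445) ≈ 0.9997.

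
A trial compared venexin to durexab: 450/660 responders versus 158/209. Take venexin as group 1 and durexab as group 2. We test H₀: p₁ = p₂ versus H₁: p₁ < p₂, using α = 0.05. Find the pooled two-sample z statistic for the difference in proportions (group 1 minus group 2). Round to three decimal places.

p̂₁ = 450/660 = 0.68182, p̂₂ = 158/209 = 0.75598.
Pooled p̂ = (450+158)/(660+209) = 608/869 = 0.69965.
SE = √(p̂(1−p̂)(1/n₁+1/n₂)) = √(0.69965·0.30035·0.00629984) = √(0.00132384) = 0.03638.
z = (0.68182 − 0.75598)/0.03638 = -0.07416/0.03638 = -2.038.
p-value = P(Z < -2.038) ≈ 0.0208; since p < α = 0.05, reject H₀.

z = -2.038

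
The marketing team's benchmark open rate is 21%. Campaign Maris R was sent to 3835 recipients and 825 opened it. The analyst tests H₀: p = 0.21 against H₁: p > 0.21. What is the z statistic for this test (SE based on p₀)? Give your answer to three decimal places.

p̂ = 825/3835 = 0.215124.
Standard error under H₀: √(0.21×0.79/3835) = 0.006577.
z = (0.215124 − 0.21)/0.006577 = 0.005124/0.006577 = 0.779.

z = 0.779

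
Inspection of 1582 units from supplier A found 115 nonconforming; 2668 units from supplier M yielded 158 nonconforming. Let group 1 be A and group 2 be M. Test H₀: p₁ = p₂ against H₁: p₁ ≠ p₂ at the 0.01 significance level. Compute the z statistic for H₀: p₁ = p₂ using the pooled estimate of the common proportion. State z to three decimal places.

z = 1.732

p̂₁ = 115/1582 = 0.072693, p̂₂ = 158/2668 = 0.059220.
Pooled p̂ = (115+158)/(1582+2668) = 273/4250 = 0.064235.
SE = √(p̂(1−p̂)(1/n₁+1/n₂)) = √(0.064235·0.935765·0.00100692) = √(6.05253e-05) = 0.007780.
z = (0.072693 − 0.059220)/0.007780 = 0.013473/0.007780 = 1.732.
Two-sided p-value ≈ 2·Φ(−1.732) = 0.0833, so at α = 0.01 we fail to reject H₀.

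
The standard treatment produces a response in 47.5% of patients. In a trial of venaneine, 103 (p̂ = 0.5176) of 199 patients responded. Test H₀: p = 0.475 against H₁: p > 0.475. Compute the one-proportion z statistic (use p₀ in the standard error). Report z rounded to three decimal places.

z = 1.203

p̂ = 103/199 = 0.51759.
SE = √(p₀(1−p₀)/n) = √(0.24937/199) = 0.03540.
z = (0.51759 − 0.475)/0.03540 = 0.04259/0.03540 = 1.203.
p-value = P(Z > 1.203) ≈ 0.1145.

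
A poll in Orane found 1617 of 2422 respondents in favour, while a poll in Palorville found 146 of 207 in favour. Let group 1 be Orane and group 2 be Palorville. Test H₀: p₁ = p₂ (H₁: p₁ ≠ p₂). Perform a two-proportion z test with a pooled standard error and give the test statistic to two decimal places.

z = -1.11

p̂₁ = 1617/2422 = 0.6676, p̂₂ = 146/207 = 0.7053.
Pooled p̂ = (1617+146)/(2422+207) = 1763/2629 = 0.6706.
SE = √(p̂(1−p̂)(1/n₁+1/n₂)) = √(0.6706·0.3294·0.0052438) = √(0.00115834) = 0.0340.
z = (0.6676 − 0.7053)/0.0340 = -0.0377/0.0340 = -1.11.
Two-sided p-value ≈ 2·Φ(−1.107) = 0.2682.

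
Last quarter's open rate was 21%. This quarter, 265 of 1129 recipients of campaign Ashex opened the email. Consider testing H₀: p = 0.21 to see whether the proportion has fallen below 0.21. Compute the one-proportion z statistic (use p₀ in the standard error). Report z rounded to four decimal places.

z = 2.0393

p̂ = 265/1129 ≈ 0.234721.
Standard error under H₀: √(0.21×0.79/1129) = 0.012122.
z = (0.234721 − 0.21)/0.012122 = 0.024721/0.012122 = 2.0393.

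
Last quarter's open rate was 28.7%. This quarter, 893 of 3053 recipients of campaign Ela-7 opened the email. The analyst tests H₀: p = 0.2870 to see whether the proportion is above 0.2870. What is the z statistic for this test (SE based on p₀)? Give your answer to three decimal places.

p̂ = 893/3053 ≈ 0.29250.
Under H₀, SE = √(0.287·0.713/3053) = √(6.70262e-05) = 0.00819.
z = (0.29250 − 0.287)/0.00819 = 0.00550/0.00819 = 0.672.

z = 0.672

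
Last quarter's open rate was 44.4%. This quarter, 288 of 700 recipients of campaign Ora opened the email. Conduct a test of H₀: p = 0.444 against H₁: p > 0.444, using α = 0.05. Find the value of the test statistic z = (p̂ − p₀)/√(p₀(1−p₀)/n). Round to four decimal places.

z = -1.7344

p̂ = 288/700 ≈ 0.411429.
Standard error under H₀: √(0.444×0.556/700) = 0.018779.
z = (0.411429 − 0.444)/0.018779 = -0.032571/0.018779 = -1.7344.
p-value = P(Z > -1.734) ≈ 0.9586. With α = 0.05, fail to reject H₀.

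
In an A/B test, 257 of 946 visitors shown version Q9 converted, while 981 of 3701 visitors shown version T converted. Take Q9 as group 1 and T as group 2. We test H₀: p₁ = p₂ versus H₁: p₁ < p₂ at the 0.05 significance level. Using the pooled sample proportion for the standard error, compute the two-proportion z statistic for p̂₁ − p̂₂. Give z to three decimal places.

p̂₁ = 257/946 = 0.27167, p̂₂ = 981/3701 = 0.26506.
Pooled p̂ = (257+981)/(946+3701) = 1238/4647 = 0.26641.
SE = √(p̂(1−p̂)(1/n₁+1/n₂)) = √(0.26641·0.73359·0.00132728) = √(0.000259397) = 0.01611.
z = (0.27167 − 0.26506)/0.01611 = 0.00661/0.01611 = 0.410.
p-value = P(Z < 0.410) ≈ 0.6592, so at α = 0.05 we fail to reject H₀.

z = 0.410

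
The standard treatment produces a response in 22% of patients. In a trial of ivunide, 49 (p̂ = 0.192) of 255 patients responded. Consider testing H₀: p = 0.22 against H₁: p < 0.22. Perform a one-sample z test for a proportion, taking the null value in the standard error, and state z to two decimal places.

p̂ = 49/255 = 0.1922.
Standard error under H₀: √(0.22×0.78/255) = 0.0259.
z = (0.1922 − 0.22)/0.0259 = -0.0278/0.0259 = -1.07.

z = -1.07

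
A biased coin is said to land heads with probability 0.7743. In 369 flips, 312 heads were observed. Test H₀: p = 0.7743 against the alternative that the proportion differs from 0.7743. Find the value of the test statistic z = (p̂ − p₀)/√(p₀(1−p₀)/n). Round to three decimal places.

z = 3.273

p̂ = 312/369 = 0.84553.
SE = √(p₀(1−p₀)/n) = √(0.17476/369) = 0.02176.
z = (0.84553 − 0.7743)/0.02176 = 0.07123/0.02176 = 3.273.
p-value = 2·P(Z > 3.273) ≈ 0.0011.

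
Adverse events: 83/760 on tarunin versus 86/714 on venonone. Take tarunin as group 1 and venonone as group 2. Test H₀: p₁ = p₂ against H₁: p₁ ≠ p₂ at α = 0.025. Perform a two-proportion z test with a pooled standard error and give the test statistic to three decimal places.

p̂₁ = 83/760 = 0.10921, p̂₂ = 86/714 = 0.12045.
Pooled p̂ = (83+86)/(760+714) = 169/1474 = 0.11465.
SE = √(0.101508 × 0.00271635) = 0.01661.
z = (0.10921 − 0.12045)/0.01661 = -0.01124/0.01661 = -0.677.
p-value = 2·P(Z > 0.677) ≈ 0.4986. With α = 0.025, fail to reject H₀.

z = -0.677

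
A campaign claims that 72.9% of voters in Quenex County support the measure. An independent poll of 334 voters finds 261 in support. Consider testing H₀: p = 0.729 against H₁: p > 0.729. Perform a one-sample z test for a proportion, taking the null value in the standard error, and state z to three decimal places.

p̂ = 261/334 = 0.78144.
Under H₀, SE = √(0.729·0.271/334) = √(0.000591494) = 0.02432.
z = (0.78144 − 0.729)/0.02432 = 0.05244/0.02432 = 2.156.
p-value = P(Z > 2.156) ≈ 0.0155.

z = 2.156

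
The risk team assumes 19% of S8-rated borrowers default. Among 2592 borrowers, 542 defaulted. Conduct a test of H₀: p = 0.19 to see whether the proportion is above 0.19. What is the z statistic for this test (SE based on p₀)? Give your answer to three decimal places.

p̂ = 542/2592 ≈ 0.209105.
Standard error under H₀: √(0.19×0.81/2592) = 0.007706.
z = (0.209105 − 0.19)/0.007706 = 0.019105/0.007706 = 2.479.

z = 2.479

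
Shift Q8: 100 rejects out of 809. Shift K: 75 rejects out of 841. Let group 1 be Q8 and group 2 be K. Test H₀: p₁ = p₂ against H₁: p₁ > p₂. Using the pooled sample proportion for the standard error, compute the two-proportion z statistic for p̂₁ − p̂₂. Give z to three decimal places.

p̂₁ = 100/809 ≈ 0.12361, p̂₂ = 75/841 ≈ 0.08918.
Pooled p̂ = (100+75)/(809+841) = 175/1650 = 0.10606.
SE = √(0.0948118 × 0.00242515) = 0.01516.
z = (0.12361 − 0.08918)/0.01516 = 0.03443/0.01516 = 2.271.

z = 2.271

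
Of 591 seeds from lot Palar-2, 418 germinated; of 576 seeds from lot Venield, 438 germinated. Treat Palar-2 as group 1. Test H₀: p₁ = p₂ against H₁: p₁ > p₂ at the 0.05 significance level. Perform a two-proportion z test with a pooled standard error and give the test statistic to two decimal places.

z = -2.05

p̂₁ = 418/591 ≈ 0.7073, p̂₂ = 438/576 ≈ 0.7604.
Pooled p̂ = (418+438)/(591+576) = 856/1167 = 0.7335.
SE = √(0.195476 × 0.00342816) = 0.0259.
z = (0.7073 − 0.7604)/0.0259 = -0.0531/0.0259 = -2.05.
p-value = P(Z > -2.053) ≈ 0.9800. With α = 0.05, fail to reject H₀.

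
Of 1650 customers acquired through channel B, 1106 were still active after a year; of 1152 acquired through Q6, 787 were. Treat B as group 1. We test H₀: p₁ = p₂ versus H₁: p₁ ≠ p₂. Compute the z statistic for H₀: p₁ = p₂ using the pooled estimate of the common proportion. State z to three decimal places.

z = -0.715

p̂₁ = 1106/1650 ≈ 0.670303, p̂₂ = 787/1152 ≈ 0.683160.
Pooled p̂ = (1106+787)/(1650+1152) = 1893/2802 = 0.675589.
SE = √(p̂(1−p̂)(1/n₁+1/n₂)) = √(0.675589·0.324411·0.00147412) = √(0.00032308) = 0.017974.
z = (0.670303 − 0.683160)/0.017974 = -0.012857/0.017974 = -0.715.
Two-sided p-value ≈ 2·Φ(−0.715) = 0.4744.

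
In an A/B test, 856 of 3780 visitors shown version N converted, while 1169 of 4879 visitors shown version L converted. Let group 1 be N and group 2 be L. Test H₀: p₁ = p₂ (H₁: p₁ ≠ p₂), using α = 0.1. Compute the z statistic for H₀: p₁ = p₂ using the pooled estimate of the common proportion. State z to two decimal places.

p̂₁ = 856/3780 ≈ 0.22646, p̂₂ = 1169/4879 ≈ 0.23960.
Pooled p̂ = (856+1169)/(3780+4879) = 2025/8659 = 0.23386.
SE = √(p̂(1−p̂)(1/n₁+1/n₂)) = √(0.23386·0.76614·0.00046951) = √(8.41221e-05) = 0.00917.
z = (0.22646 − 0.23960)/0.00917 = -0.01314/0.00917 = -1.43.
p-value = 2·P(Z > 1.433) ≈ 0.1519, so at α = 0.1 we fail to reject H₀.

z = -1.43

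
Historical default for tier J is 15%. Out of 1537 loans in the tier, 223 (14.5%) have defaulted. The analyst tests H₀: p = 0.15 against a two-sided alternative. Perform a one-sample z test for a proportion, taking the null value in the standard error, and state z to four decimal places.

p̂ = 223/1537 ≈ 0.145088.
SE = √(p₀(1−p₀)/n) = √(0.1275/1537) = 0.009108.
z = (0.145088 − 0.15)/0.009108 = -0.004912/0.009108 = -0.5393.
Two-sided p-value ≈ 2·Φ(−0.539) = 0.5897.

z = -0.5393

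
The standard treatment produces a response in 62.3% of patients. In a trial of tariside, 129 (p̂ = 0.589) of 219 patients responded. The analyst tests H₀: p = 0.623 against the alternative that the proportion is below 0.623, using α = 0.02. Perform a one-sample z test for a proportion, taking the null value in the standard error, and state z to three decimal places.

p̂ = 129/219 = 0.58904.
SE = √(p₀(1−p₀)/n) = √(0.23487/219) = 0.03275.
z = (0.58904 − 0.623)/0.03275 = -0.03396/0.03275 = -1.037.
p-value = P(Z < -1.037) ≈ 0.1499; since p > α = 0.02, fail to reject H₀.

z = -1.037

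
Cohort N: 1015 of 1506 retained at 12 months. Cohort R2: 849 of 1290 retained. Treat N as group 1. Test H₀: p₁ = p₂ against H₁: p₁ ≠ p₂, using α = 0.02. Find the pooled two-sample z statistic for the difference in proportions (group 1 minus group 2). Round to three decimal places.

p̂₁ = 1015/1506 ≈ 0.67397, p̂₂ = 849/1290 ≈ 0.65814.
Pooled p̂ = (1015+849)/(1506+1290) = 1864/2796 = 0.66667.
SE = √(p̂(1−p̂)(1/n₁+1/n₂)) = √(0.66667·0.33333·0.0014392) = √(0.000319823) = 0.01788.
z = (0.67397 − 0.65814)/0.01788 = 0.01583/0.01788 = 0.885.
Two-sided p-value ≈ 2·Φ(−0.885) = 0.3760. With α = 0.02, fail to reject H₀.

z = 0.885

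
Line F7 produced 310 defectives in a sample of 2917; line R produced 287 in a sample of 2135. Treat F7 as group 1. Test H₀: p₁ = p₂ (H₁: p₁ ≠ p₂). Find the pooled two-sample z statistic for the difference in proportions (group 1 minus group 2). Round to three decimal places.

z = -3.062

p̂₁ = 310/2917 ≈ 0.106274, p̂₂ = 287/2135 ≈ 0.134426.
Pooled p̂ = (310+287)/(2917+2135) = 597/5052 = 0.118171.
SE = √(p̂(1−p̂)(1/n₁+1/n₂)) = √(0.118171·0.881829·0.000811202) = √(8.45326e-05) = 0.009194.
z = (0.106274 − 0.134426)/0.009194 = -0.028152/0.009194 = -3.062.
p-value = 2·P(Z > 3.062) ≈ 0.0022.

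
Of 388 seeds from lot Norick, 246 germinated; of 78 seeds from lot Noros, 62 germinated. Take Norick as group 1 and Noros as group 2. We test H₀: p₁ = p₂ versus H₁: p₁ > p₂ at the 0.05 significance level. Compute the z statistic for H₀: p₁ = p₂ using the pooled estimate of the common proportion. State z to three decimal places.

p̂₁ = 246/388 ≈ 0.63402, p̂₂ = 62/78 ≈ 0.79487.
Pooled p̂ = (246+62)/(388+78) = 308/466 = 0.66094.
SE = √(0.224097 × 0.0153978) = 0.05874.
z = (0.63402 − 0.79487)/0.05874 = -0.16085/0.05874 = -2.738.
p-value = P(Z > -2.738) ≈ 0.9969; since p > α = 0.05, fail to reject H₀.

z = -2.738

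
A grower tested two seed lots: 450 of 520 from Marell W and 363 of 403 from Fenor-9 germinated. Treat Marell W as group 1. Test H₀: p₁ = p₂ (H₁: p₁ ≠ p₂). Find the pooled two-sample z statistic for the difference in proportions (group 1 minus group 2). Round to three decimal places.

p̂₁ = 450/520 = 0.865385, p̂₂ = 363/403 = 0.900744.
Pooled p̂ = (450+363)/(520+403) = 813/923 = 0.880823.
SE = √(0.104974 × 0.00440447) = 0.021502.
z = (0.865385 − 0.900744)/0.021502 = -0.035359/0.021502 = -1.644.
p-value = 2·P(Z > 1.644) ≈ 0.1001.

z = -1.644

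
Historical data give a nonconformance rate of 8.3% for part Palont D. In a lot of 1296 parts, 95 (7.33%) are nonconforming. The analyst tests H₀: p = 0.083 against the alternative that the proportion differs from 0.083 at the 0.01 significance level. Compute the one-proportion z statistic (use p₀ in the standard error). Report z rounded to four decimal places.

z = -1.2654

p̂ = 95/1296 = 0.0733025.
Standard error under H₀: √(0.083×0.917/1296) = 0.0076634.
z = (0.0733025 − 0.083)/0.0076634 = -0.0096975/0.0076634 = -1.2654.
p-value = 2·P(Z > 1.265) ≈ 0.2057. With α = 0.01, fail to reject H₀.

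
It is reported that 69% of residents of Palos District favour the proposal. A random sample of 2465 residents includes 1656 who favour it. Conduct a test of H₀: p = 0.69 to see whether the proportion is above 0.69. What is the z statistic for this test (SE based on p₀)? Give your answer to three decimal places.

p̂ = 1656/2465 ≈ 0.671805.
Standard error under H₀: √(0.69×0.31/2465) = 0.009315.
z = (0.671805 − 0.69)/0.009315 = -0.018195/0.009315 = -1.953.
p-value = P(Z > -1.953) ≈ 0.9746.

z = -1.953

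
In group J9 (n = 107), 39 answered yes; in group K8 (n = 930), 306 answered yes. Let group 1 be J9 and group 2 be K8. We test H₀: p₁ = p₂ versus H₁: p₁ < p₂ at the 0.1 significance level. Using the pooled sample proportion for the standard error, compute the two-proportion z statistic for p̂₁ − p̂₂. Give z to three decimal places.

z = 0.737

p̂₁ = 39/107 = 0.36449, p̂₂ = 306/930 = 0.32903.
Pooled p̂ = (39+306)/(107+930) = 345/1037 = 0.33269.
SE = √(0.222008 × 0.0104211) = 0.04810.
z = (0.36449 − 0.32903)/0.04810 = 0.03546/0.04810 = 0.737.
p-value = P(Z < 0.737) ≈ 0.7695. With α = 0.1, fail to reject H₀.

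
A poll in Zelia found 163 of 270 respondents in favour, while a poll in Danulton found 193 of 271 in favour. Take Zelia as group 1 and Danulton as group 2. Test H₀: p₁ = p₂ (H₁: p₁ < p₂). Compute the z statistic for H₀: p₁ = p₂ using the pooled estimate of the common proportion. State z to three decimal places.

p̂₁ = 163/270 ≈ 0.60370, p̂₂ = 193/271 ≈ 0.71218.
Pooled p̂ = (163+193)/(270+271) = 356/541 = 0.65804.
SE = √(p̂(1−p̂)(1/n₁+1/n₂)) = √(0.65804·0.34196·0.00739374) = √(0.00166376) = 0.04079.
z = (0.60370 − 0.71218)/0.04079 = -0.10848/0.04079 = -2.659.

z = -2.659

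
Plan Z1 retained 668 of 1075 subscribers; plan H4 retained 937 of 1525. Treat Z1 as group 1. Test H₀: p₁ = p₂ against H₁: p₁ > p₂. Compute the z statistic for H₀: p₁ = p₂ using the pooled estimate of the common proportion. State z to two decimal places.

z = 0.36

p̂₁ = 668/1075 ≈ 0.6214, p̂₂ = 937/1525 ≈ 0.6144.
Pooled p̂ = (668+937)/(1075+1525) = 1605/2600 = 0.6173.
SE = √(0.236239 × 0.00158597) = 0.0194.
z = (0.6214 − 0.6144)/0.0194 = 0.0070/0.0194 = 0.36.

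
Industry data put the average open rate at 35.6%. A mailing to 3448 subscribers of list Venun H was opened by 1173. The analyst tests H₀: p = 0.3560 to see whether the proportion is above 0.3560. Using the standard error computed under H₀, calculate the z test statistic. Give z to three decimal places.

z = -1.938

p̂ = 1173/3448 ≈ 0.340197.
SE = √(p₀(1−p₀)/n) = √(0.22926/3448) = 0.008154.
z = (0.340197 − 0.356)/0.008154 = -0.015803/0.008154 = -1.938.
p-value = P(Z > -1.938) ≈ 0.9737.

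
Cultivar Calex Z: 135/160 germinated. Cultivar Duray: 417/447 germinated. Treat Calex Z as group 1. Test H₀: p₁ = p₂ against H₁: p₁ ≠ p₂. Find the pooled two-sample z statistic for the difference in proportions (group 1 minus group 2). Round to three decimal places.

p̂₁ = 135/160 ≈ 0.84375, p̂₂ = 417/447 ≈ 0.93289.
Pooled p̂ = (135+417)/(160+447) = 552/607 = 0.90939.
SE = √(p̂(1−p̂)(1/n₁+1/n₂)) = √(0.90939·0.09061·0.00848714) = √(0.000699335) = 0.02644.
z = (0.84375 − 0.93289)/0.02644 = -0.08914/0.02644 = -3.371.
p-value = 2·P(Z > 3.371) ≈ 0.0007.

z = -3.371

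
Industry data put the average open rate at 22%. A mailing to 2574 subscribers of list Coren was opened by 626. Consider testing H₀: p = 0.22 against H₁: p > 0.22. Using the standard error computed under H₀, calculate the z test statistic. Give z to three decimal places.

p̂ = 626/2574 = 0.243201.
Under H₀, SE = √(0.22·0.78/2574) = √(6.66667e-05) = 0.008165.
z = (0.243201 − 0.22)/0.008165 = 0.023201/0.008165 = 2.842.

z = 2.842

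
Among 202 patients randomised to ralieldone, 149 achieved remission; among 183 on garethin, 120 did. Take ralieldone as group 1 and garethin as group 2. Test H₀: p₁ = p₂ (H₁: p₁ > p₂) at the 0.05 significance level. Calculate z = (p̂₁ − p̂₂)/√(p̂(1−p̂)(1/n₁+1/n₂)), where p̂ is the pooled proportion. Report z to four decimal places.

z = 1.7488

p̂₁ = 149/202 = 0.737624, p̂₂ = 120/183 = 0.655738.
Pooled p̂ = (149+120)/(202+183) = 269/385 = 0.698701.
SE = √(p̂(1−p̂)(1/n₁+1/n₂)) = √(0.698701·0.301299·0.010415) = √(0.00219254) = 0.046825.
z = (0.737624 − 0.655738)/0.046825 = 0.081886/0.046825 = 1.7488.
p-value = P(Z > 1.749) ≈ 0.0402; since p < α = 0.05, reject H₀.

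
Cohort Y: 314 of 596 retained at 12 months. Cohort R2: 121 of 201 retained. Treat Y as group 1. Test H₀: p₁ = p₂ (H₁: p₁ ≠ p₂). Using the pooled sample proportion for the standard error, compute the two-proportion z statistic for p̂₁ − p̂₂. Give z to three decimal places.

z = -1.850

p̂₁ = 314/596 = 0.52685, p̂₂ = 121/201 = 0.60199.
Pooled p̂ = (314+121)/(596+201) = 435/797 = 0.54580.
SE = √(p̂(1−p̂)(1/n₁+1/n₂)) = √(0.54580·0.45420·0.00665298) = √(0.00164929) = 0.04061.
z = (0.52685 − 0.60199)/0.04061 = -0.07514/0.04061 = -1.850.
Two-sided p-value ≈ 2·Φ(−1.850) = 0.0643.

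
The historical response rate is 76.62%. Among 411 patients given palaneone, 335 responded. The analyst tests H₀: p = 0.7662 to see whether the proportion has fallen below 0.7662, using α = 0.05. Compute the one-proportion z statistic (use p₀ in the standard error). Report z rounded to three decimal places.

p̂ = 335/411 = 0.815085.
Standard error under H₀: √(0.7662×0.2338/411) = 0.020877.
z = (0.815085 − 0.7662)/0.020877 = 0.048885/0.020877 = 2.342.
p-value = P(Z < 2.342) ≈ 0.9904, so at α = 0.05 we fail to reject H₀.

z = 2.342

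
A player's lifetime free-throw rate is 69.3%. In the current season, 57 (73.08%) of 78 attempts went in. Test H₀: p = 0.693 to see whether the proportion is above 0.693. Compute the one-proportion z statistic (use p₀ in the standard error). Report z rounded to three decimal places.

z = 0.723

p̂ = 57/78 ≈ 0.73077.
Standard error under H₀: √(0.693×0.307/78) = 0.05223.
z = (0.73077 − 0.693)/0.05223 = 0.03777/0.05223 = 0.723.
p-value = P(Z > 0.723) ≈ 0.2348.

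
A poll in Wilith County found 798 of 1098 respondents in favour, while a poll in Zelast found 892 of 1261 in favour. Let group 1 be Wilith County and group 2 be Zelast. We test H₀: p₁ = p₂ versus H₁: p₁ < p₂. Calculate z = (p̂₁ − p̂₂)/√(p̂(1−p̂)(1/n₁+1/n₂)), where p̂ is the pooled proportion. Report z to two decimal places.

p̂₁ = 798/1098 = 0.7268, p̂₂ = 892/1261 = 0.7074.
Pooled p̂ = (798+892)/(1098+1261) = 1690/2359 = 0.7164.
SE = √(p̂(1−p̂)(1/n₁+1/n₂)) = √(0.7164·0.2836·0.00170377) = √(0.000346152) = 0.0186.
z = (0.7268 − 0.7074)/0.0186 = 0.0194/0.0186 = 1.04.
p-value = P(Z < 1.043) ≈ 0.8515.

z = 1.04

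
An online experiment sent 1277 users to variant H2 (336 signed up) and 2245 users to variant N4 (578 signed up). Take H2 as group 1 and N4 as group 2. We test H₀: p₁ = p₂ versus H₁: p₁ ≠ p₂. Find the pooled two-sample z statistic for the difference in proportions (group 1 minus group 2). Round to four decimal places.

p̂₁ = 336/1277 ≈ 0.263117, p̂₂ = 578/2245 ≈ 0.257461.
Pooled p̂ = (336+578)/(1277+2245) = 914/3522 = 0.259512.
SE = √(p̂(1−p̂)(1/n₁+1/n₂)) = √(0.259512·0.740488·0.00122852) = √(0.000236079) = 0.015365.
z = (0.263117 − 0.257461)/0.015365 = 0.005656/0.015365 = 0.3681.
p-value = 2·P(Z > 0.368) ≈ 0.7128.

z = 0.3681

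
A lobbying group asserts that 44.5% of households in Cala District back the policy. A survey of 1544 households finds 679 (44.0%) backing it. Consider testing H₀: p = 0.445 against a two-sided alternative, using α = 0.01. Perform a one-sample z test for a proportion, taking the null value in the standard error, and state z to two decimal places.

z = -0.41

p̂ = 679/1544 ≈ 0.4398.
Under H₀, SE = √(0.445·0.555/1544) = √(0.000159958) = 0.0126.
z = (0.4398 − 0.445)/0.0126 = -0.0052/0.0126 = -0.41.
p-value = 2·P(Z > 0.414) ≈ 0.6790. With α = 0.01, fail to reject H₀.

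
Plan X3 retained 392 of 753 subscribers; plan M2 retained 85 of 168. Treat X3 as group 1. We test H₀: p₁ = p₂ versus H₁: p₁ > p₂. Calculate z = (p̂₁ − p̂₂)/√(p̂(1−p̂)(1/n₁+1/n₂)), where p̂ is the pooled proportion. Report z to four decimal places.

p̂₁ = 392/753 = 0.520584, p̂₂ = 85/168 = 0.505952.
Pooled p̂ = (392+85)/(753+168) = 477/921 = 0.517915.
SE = √(0.249679 × 0.0072804) = 0.042635.
z = (0.520584 − 0.505952)/0.042635 = 0.014632/0.042635 = 0.3432.

z = 0.3432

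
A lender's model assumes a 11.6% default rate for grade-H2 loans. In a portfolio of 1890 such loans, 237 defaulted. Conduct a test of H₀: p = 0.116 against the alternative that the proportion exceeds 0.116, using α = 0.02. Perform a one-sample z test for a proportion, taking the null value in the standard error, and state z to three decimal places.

p̂ = 237/1890 ≈ 0.125397.
Standard error under H₀: √(0.116×0.884/1890) = 0.007366.
z = (0.125397 − 0.116)/0.007366 = 0.009397/0.007366 = 1.276.
p-value = P(Z > 1.276) ≈ 0.1010; since p > α = 0.02, fail to reject H₀.

z = 1.276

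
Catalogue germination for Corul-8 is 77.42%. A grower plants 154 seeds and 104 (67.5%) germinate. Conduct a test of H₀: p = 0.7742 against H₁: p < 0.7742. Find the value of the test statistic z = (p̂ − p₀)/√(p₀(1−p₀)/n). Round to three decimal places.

z = -2.935

p̂ = 104/154 = 0.67532.
Standard error under H₀: √(0.7742×0.2258/154) = 0.03369.
z = (0.67532 − 0.7742)/0.03369 = -0.09888/0.03369 = -2.935.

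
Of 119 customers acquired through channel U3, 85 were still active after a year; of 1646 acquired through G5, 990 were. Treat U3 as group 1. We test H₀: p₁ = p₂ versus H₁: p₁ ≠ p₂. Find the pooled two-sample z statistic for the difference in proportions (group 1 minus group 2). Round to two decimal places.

z = 2.44

p̂₁ = 85/119 ≈ 0.7143, p̂₂ = 990/1646 ≈ 0.6015.
Pooled p̂ = (85+990)/(119+1646) = 1075/1765 = 0.6091.
SE = √(p̂(1−p̂)(1/n₁+1/n₂)) = √(0.6091·0.3909·0.00901089) = √(0.00214554) = 0.0463.
z = (0.7143 − 0.6015)/0.0463 = 0.1128/0.0463 = 2.44.
Two-sided p-value ≈ 2·Φ(−2.436) = 0.0149.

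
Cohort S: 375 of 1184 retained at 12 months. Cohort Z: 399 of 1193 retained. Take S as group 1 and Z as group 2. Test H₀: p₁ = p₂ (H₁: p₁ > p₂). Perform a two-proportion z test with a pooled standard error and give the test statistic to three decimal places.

p̂₁ = 375/1184 = 0.31672, p̂₂ = 399/1193 = 0.33445.
Pooled p̂ = (375+399)/(1184+1193) = 774/2377 = 0.32562.
SE = √(0.219592 × 0.00168282) = 0.01922.
z = (0.31672 − 0.33445)/0.01922 = -0.01773/0.01922 = -0.922.
p-value = P(Z > -0.922) ≈ 0.8218.

z = -0.922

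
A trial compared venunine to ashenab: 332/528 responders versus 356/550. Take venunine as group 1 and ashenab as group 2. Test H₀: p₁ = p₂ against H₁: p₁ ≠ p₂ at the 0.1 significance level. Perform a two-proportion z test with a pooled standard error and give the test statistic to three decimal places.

p̂₁ = 332/528 = 0.62879, p̂₂ = 356/550 = 0.64727.
Pooled p̂ = (332+356)/(528+550) = 688/1078 = 0.63822.
SE = √(0.230896 × 0.00371212) = 0.02928.
z = (0.62879 − 0.64727)/0.02928 = -0.01848/0.02928 = -0.631.
p-value = 2·P(Z > 0.631) ≈ 0.5278; since p > α = 0.1, fail to reject H₀.

z = -0.631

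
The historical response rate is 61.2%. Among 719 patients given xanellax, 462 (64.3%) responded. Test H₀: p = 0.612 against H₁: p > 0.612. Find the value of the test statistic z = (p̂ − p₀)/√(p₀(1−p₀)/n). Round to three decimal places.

p̂ = 462/719 ≈ 0.64256.
Standard error under H₀: √(0.612×0.388/719) = 0.01817.
z = (0.64256 − 0.612)/0.01817 = 0.03056/0.01817 = 1.682.

z = 1.682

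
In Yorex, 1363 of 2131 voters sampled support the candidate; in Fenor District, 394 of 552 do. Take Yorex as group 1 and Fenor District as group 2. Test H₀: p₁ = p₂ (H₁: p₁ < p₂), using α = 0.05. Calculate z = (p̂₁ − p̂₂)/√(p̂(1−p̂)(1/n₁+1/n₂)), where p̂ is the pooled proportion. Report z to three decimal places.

p̂₁ = 1363/2131 ≈ 0.639606, p̂₂ = 394/552 ≈ 0.713768.
Pooled p̂ = (1363+394)/(2131+552) = 1757/2683 = 0.654864.
SE = √(0.226017 × 0.00228086) = 0.022705.
z = (0.639606 − 0.713768)/0.022705 = -0.074162/0.022705 = -3.266.
p-value = P(Z < -3.266) ≈ 0.0005; since p < α = 0.05, reject H₀.

z = -3.266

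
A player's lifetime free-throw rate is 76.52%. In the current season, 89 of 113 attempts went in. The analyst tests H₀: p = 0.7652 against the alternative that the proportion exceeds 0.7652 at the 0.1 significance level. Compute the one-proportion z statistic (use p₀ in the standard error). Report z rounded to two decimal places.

z = 0.56

p̂ = 89/113 = 0.7876.
Under H₀, SE = √(0.7652·0.2348/113) = √(0.00158999) = 0.0399.
z = (0.7876 − 0.7652)/0.0399 = 0.0224/0.0399 = 0.56.
p-value = P(Z > 0.562) ≈ 0.2870, so at α = 0.1 we fail to reject H₀.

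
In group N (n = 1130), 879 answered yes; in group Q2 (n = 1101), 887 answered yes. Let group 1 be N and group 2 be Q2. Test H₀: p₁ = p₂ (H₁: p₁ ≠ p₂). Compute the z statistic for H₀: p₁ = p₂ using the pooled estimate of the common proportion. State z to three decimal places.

p̂₁ = 879/1130 ≈ 0.777876, p̂₂ = 887/1101 ≈ 0.805631.
Pooled p̂ = (879+887)/(1130+1101) = 1766/2231 = 0.791573.
SE = √(p̂(1−p̂)(1/n₁+1/n₂)) = √(0.791573·0.208427·0.00179322) = √(0.000295855) = 0.017200.
z = (0.777876 − 0.805631)/0.017200 = -0.027755/0.017200 = -1.614.

z = -1.614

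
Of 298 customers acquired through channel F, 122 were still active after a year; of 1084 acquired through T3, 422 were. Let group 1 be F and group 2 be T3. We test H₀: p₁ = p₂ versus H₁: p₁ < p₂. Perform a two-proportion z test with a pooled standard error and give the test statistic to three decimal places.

z = 0.629

p̂₁ = 122/298 ≈ 0.40940, p̂₂ = 422/1084 ≈ 0.38930.
Pooled p̂ = (122+422)/(298+1084) = 544/1382 = 0.39363.
SE = √(p̂(1−p̂)(1/n₁+1/n₂)) = √(0.39363·0.60637·0.00427821) = √(0.00102115) = 0.03196.
z = (0.40940 − 0.38930)/0.03196 = 0.02010/0.03196 = 0.629.
p-value = P(Z < 0.629) ≈ 0.7353.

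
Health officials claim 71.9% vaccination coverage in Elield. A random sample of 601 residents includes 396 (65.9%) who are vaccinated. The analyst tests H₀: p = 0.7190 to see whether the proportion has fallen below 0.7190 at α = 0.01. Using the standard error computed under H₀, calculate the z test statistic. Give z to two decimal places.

p̂ = 396/601 ≈ 0.6589.
Under H₀, SE = √(0.719·0.281/601) = √(0.000336171) = 0.0183.
z = (0.6589 − 0.719)/0.0183 = -0.0601/0.0183 = -3.28.
p-value = P(Z < -3.278) ≈ 0.0005; since p < α = 0.01, reject H₀.

z = -3.28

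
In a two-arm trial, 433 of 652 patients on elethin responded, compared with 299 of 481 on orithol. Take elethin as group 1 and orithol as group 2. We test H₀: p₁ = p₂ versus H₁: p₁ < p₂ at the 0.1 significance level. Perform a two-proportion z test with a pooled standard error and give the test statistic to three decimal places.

z = 1.478

p̂₁ = 433/652 ≈ 0.66411, p̂₂ = 299/481 ≈ 0.62162.
Pooled p̂ = (433+299)/(652+481) = 732/1133 = 0.64607.
SE = √(0.228663 × 0.00361274) = 0.02874.
z = (0.66411 − 0.62162)/0.02874 = 0.04249/0.02874 = 1.478.
p-value = P(Z < 1.478) ≈ 0.9303; since p > α = 0.1, fail to reject H₀.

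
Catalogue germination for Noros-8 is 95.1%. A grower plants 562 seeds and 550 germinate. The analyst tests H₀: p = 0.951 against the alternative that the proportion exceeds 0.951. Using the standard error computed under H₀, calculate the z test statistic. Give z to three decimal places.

z = 3.036

p̂ = 550/562 = 0.978648.
Under H₀, SE = √(0.951·0.049/562) = √(8.29164e-05) = 0.009106.
z = (0.978648 − 0.951)/0.009106 = 0.027648/0.009106 = 3.036.
p-value = P(Z > 3.036) ≈ 0.0012.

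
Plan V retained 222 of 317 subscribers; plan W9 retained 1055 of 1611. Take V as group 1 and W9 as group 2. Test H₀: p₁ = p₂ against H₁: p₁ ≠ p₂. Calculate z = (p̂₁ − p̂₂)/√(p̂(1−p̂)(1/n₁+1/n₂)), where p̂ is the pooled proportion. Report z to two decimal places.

z = 1.56

p̂₁ = 222/317 = 0.7003, p̂₂ = 1055/1611 = 0.6549.
Pooled p̂ = (222+1055)/(317+1611) = 1277/1928 = 0.6623.
SE = √(0.223644 × 0.00377531) = 0.0291.
z = (0.7003 − 0.6549)/0.0291 = 0.0454/0.0291 = 1.56.
p-value = 2·P(Z > 1.564) ≈ 0.1178.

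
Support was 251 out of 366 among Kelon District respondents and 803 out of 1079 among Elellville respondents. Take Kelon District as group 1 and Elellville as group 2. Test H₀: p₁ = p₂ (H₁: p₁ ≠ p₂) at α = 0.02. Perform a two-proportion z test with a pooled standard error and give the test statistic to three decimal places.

z = -2.174

p̂₁ = 251/366 = 0.68579, p̂₂ = 803/1079 = 0.74421.
Pooled p̂ = (251+803)/(366+1079) = 1054/1445 = 0.72941.
SE = √(p̂(1−p̂)(1/n₁+1/n₂)) = √(0.72941·0.27059·0.00365902) = √(0.000722183) = 0.02687.
z = (0.68579 − 0.74421)/0.02687 = -0.05842/0.02687 = -2.174.
p-value = 2·P(Z > 2.174) ≈ 0.0297, so at α = 0.02 we fail to reject H₀.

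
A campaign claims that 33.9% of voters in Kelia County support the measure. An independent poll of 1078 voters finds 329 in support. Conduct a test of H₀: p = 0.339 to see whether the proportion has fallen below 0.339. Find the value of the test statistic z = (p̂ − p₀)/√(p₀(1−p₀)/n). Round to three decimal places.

z = -2.345

p̂ = 329/1078 = 0.30519.
Under H₀, SE = √(0.339·0.661/1078) = √(0.000207865) = 0.01442.
z = (0.30519 − 0.339)/0.01442 = -0.03381/0.01442 = -2.345.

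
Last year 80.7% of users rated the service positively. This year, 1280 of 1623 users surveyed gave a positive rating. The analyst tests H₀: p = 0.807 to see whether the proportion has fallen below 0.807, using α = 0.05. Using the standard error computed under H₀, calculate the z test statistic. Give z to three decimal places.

z = -1.872

p̂ = 1280/1623 ≈ 0.788663.
Under H₀, SE = √(0.807·0.193/1623) = √(9.59649e-05) = 0.009796.
z = (0.788663 − 0.807)/0.009796 = -0.018337/0.009796 = -1.872.
p-value = P(Z < -1.872) ≈ 0.0306. With α = 0.05, reject H₀.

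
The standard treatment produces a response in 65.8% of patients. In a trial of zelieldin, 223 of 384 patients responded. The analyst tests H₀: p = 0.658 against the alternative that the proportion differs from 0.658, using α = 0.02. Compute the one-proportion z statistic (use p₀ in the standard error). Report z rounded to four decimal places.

z = -3.1919

p̂ = 223/384 ≈ 0.5807292.
Under H₀, SE = √(0.658·0.342/384) = √(0.000586031) = 0.0242081.
z = (0.5807292 − 0.658)/0.0242081 = -0.0772708/0.0242081 = -3.1919.
Two-sided p-value ≈ 2·Φ(−3.192) = 0.0014, so at α = 0.02 we reject H₀.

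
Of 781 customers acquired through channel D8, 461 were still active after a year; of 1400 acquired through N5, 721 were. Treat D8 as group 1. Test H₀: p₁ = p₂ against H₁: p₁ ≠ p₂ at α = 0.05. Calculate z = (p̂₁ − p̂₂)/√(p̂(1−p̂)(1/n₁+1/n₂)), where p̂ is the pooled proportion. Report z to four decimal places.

z = 3.3825

p̂₁ = 461/781 ≈ 0.5902689, p̂₂ = 721/1400 ≈ 0.5150000.
Pooled p̂ = (461+721)/(781+1400) = 1182/2181 = 0.5419532.
SE = √(0.24824 × 0.0019947) = 0.0222523.
z = (0.5902689 − 0.5150000)/0.0222523 = 0.0752689/0.0222523 = 3.3825.
p-value = 2·P(Z > 3.383) ≈ 0.0007; since p < α = 0.05, reject H₀.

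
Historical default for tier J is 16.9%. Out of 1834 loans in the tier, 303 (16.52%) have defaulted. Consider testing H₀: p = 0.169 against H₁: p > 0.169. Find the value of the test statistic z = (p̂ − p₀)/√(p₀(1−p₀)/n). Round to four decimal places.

z = -0.4328

p̂ = 303/1834 = 0.165213.
Under H₀, SE = √(0.169·0.831/1834) = √(7.65752e-05) = 0.008751.
z = (0.165213 − 0.169)/0.008751 = -0.003787/0.008751 = -0.4328.
p-value = P(Z > -0.433) ≈ 0.6674.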